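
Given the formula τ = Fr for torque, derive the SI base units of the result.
Units of each symbol in τ = Fr:
  F (force): kg·m/s²
  r (lever arm): m

Multiplying the contributions: [kg·m/s²] · [m]
Adding exponents of each base unit: kg: 1, m: 2, s: -2
SI base units of torque: kg·m²/s²

Answer: kg·m²/s²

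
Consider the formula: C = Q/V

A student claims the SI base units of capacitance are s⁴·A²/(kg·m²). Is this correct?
Units of each symbol in C = Q/V:
  Q (charge, in coulombs): s·A
  V (voltage, in volts): kg·m²/(s³·A)  → in the denominator, contributes s³·A/(kg·m²)

Multiplying the contributions: [s·A] · [s³·A/(kg·m²)]
Adding exponents of each base unit: kg: -1, m: -2, s: 4, A: 2
SI base units of capacitance: s⁴·A²/(kg·m²)

The claimed units s⁴·A²/(kg·m²) match the derived units, so the claim is correct.

Answer: Yes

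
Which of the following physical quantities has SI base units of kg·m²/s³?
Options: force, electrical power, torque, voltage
Checking the SI base units of each option:
  force (F = ma): kg·m/s²  ✗
  electrical power (P = IV): kg·m²/s³  ✓ matches
  torque (τ = Fr): kg·m²/s²  ✗
  voltage (V = IR): kg·m²/(s³·A)  ✗

Only electrical power has units kg·m²/s³.

Answer: electrical power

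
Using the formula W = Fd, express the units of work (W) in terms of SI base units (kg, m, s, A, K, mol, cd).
Units of each symbol in W = Fd:
  F (force): kg·m/s²
  d (displacement): m

Multiplying the contributions: [kg·m/s²] · [m]
Adding exponents of each base unit: kg: 1, m: 2, s: -2
SI base units of work: kg·m²/s²

Answer: kg·m²/s²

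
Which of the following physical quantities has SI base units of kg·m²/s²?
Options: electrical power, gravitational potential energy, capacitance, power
Checking the SI base units of each option:
  electrical power (P = IV): kg·m²/s³  ✗
  gravitational potential energy (U = -GMm/r): kg·m²/s²  ✓ matches
  capacitance (C = Q/V): s⁴·A²/(kg·m²)  ✗
  power (P = W/t): kg·m²/s³  ✗

Only gravitational potential energy has units kg·m²/s².

Answer: gravitational potential energy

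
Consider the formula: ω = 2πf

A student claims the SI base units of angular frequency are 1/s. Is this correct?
Units of each symbol in ω = 2πf:
  f (frequency): 1/s
  The factor 2π is dimensionless.

Multiplying the contributions: [1/s]
Adding exponents of each base unit: s: -1
SI base units of angular frequency: 1/s

The claimed units 1/s match the derived units, so the claim is correct.

Answer: Yes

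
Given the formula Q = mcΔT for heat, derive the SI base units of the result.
Units of each symbol in Q = mcΔT:
  m (mass): kg
  c (specific heat capacity, in J/(kg·K)): m²/(s²·K)
  ΔT (temperature change): K

Multiplying the contributions: [kg] · [m²/(s²·K)] · [K]
Adding exponents of each base unit: kg: 1, m: 2, s: -2
SI base units of heat: kg·m²/s²

Answer: kg·m²/s²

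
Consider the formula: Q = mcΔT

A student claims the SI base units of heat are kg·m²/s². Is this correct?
Units of each symbol in Q = mcΔT:
  m (mass): kg
  c (specific heat capacity, in J/(kg·K)): m²/(s²·K)
  ΔT (temperature change): K

Multiplying the contributions: [kg] · [m²/(s²·K)] · [K]
Adding exponents of each base unit: kg: 1, m: 2, s: -2
SI base units of heat: kg·m²/s²

The claimed units kg·m²/s² match the derived units, so the claim is correct.

Answer: Yes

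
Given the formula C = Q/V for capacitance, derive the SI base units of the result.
Units of each symbol in C = Q/V:
  Q (charge, in coulombs): s·A
  V (voltage, in volts): kg·m²/(s³·A)  → in the denominator, contributes s³·A/(kg·m²)

Multiplying the contributions: [s·A] · [s³·A/(kg·m²)]
Adding exponents of each base unit: kg: -1, m: -2, s: 4, A: 2
SI base units of capacitance: s⁴·A²/(kg·m²)

Answer: s⁴·A²/(kg·m²)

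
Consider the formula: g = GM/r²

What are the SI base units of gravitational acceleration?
Units of each symbol in g = GM/r²:
  G (gravitational constant): m³/(kg·s²)
  M (mass): kg
  r (distance): m  → to the power 2 in the denominator, contributes 1/m²

Multiplying the contributions: [m³/(kg·s²)] · [kg] · [1/m²]
Adding exponents of each base unit: m: 1, s: -2
SI base units of gravitational acceleration: m/s²

Answer: m/s²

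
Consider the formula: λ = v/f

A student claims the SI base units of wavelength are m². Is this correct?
Units of each symbol in λ = v/f:
  v (wave speed): m/s
  f (frequency): 1/s  → in the denominator, contributes s

Multiplying the contributions: [m/s] · [s]
Adding exponents of each base unit: m: 1
SI base units of wavelength: m

The claimed units m² (exponents m: 2) do not match the derived units m (exponents m: 1), so the claim is incorrect.

Answer: No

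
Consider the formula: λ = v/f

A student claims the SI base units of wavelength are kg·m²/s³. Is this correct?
Units of each symbol in λ = v/f:
  v (wave speed): m/s
  f (frequency): 1/s  → in the denominator, contributes s

Multiplying the contributions: [m/s] · [s]
Adding exponents of each base unit: m: 1
SI base units of wavelength: m

The claimed units kg·m²/s³ (exponents kg: 1, m: 2, s: -3) do not match the derived units m (exponents m: 1), so the claim is incorrect.

Answer: No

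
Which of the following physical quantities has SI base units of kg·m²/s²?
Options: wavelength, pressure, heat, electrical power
Checking the SI base units of each option:
  wavelength (λ = v/f): m  ✗
  pressure (P = F/A): kg/(m·s²)  ✗
  heat (Q = mcΔT): kg·m²/s²  ✓ matches
  electrical power (P = IV): kg·m²/s³  ✗

Only heat has units kg·m²/s².

Answer: heat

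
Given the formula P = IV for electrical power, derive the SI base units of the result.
Units of each symbol in P = IV:
  I (current): A
  V (voltage, in volts): kg·m²/(s³·A)

Multiplying the contributions: [A] · [kg·m²/(s³·A)]
Adding exponents of each base unit: kg: 1, m: 2, s: -3
SI base units of electrical power: kg·m²/s³

Answer: kg·m²/s³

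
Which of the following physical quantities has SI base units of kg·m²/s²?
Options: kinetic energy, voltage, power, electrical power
Checking the SI base units of each option:
  kinetic energy (E = ½mv²): kg·m²/s²  ✓ matches
  voltage (V = IR): kg·m²/(s³·A)  ✗
  power (P = W/t): kg·m²/s³  ✗
  electrical power (P = IV): kg·m²/s³  ✗

Only kinetic energy has units kg·m²/s².

Answer: kinetic energy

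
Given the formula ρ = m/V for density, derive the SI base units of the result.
Units of each symbol in ρ = m/V:
  m (mass): kg
  V (volume): m³  → in the denominator, contributes 1/m³

Multiplying the contributions: [kg] · [1/m³]
Adding exponents of each base unit: kg: 1, m: -3
SI base units of density: kg/m³

Answer: kg/m³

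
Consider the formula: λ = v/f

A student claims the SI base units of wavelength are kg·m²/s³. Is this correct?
Units of each symbol in λ = v/f:
  v (wave speed): m/s
  f (frequency): 1/s  → in the denominator, contributes s

Multiplying the contributions: [m/s] · [s]
Adding exponents of each base unit: m: 1
SI base units of wavelength: m

The claimed units kg·m²/s³ (exponents kg: 1, m: 2, s: -3) do not match the derived units m (exponents m: 1), so the claim is incorrect.

Answer: No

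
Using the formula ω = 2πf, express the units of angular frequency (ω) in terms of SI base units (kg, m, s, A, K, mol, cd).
Units of each symbol in ω = 2πf:
  f (frequency): 1/s
  The factor 2π is dimensionless.

Multiplying the contributions: [1/s]
Adding exponents of each base unit: s: -1
SI base units of angular frequency: 1/s

Answer: 1/s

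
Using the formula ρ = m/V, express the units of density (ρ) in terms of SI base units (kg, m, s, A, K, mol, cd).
Units of each symbol in ρ = m/V:
  m (mass): kg
  V (volume): m³  → in the denominator, contributes 1/m³

Multiplying the contributions: [kg] · [1/m³]
Adding exponents of each base unit: kg: 1, m: -3
SI base units of density: kg/m³

Answer: kg/m³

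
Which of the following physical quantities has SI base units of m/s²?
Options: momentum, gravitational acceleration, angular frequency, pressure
Checking the SI base units of each option:
  momentum (p = mv): kg·m/s  ✗
  gravitational acceleration (g = GM/r²): m/s²  ✓ matches
  angular frequency (ω = 2πf): 1/s  ✗
  pressure (P = F/A): kg/(m·s²)  ✗

Only gravitational acceleration has units m/s².

Answer: gravitational acceleration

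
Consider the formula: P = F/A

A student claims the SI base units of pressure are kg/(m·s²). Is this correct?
Units of each symbol in P = F/A:
  F (force): kg·m/s²
  A (area): m²  → in the denominator, contributes 1/m²

Multiplying the contributions: [kg·m/s²] · [1/m²]
Adding exponents of each base unit: kg: 1, m: -1, s: -2
SI base units of pressure: kg/(m·s²)

The claimed units kg/(m·s²) match the derived units, so the claim is correct.

Answer: Yes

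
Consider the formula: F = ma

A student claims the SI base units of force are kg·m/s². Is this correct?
Units of each symbol in F = ma:
  m (mass): kg
  a (acceleration): m/s²

Multiplying the contributions: [kg] · [m/s²]
Adding exponents of each base unit: kg: 1, m: 1, s: -2
SI base units of force: kg·m/s²

The claimed units kg·m/s² match the derived units, so the claim is correct.

Answer: Yes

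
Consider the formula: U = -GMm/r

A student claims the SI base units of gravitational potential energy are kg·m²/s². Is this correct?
Units of each symbol in U = -GMm/r:
  G (gravitational constant): m³/(kg·s²)
  M (mass): kg
  m (mass): kg
  r (distance): m  → in the denominator, contributes 1/m
  The minus sign does not affect the units.

Multiplying the contributions: [m³/(kg·s²)] · [kg] · [kg] · [1/m]
Adding exponents of each base unit: kg: 1, m: 2, s: -2
SI base units of gravitational potential energy: kg·m²/s²

The claimed units kg·m²/s² match the derived units, so the claim is correct.

Answer: Yes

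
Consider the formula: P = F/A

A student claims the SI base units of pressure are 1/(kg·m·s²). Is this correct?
Units of each symbol in P = F/A:
  F (force): kg·m/s²
  A (area): m²  → in the denominator, contributes 1/m²

Multiplying the contributions: [kg·m/s²] · [1/m²]
Adding exponents of each base unit: kg: 1, m: -1, s: -2
SI base units of pressure: kg/(m·s²)

The claimed units 1/(kg·m·s²) (exponents kg: -1, m: -1, s: -2) do not match the derived units kg/(m·s²) (exponents kg: 1, m: -1, s: -2), so the claim is incorrect.

Answer: No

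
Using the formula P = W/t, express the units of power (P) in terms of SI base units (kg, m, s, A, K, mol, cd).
Units of each symbol in P = W/t:
  W (work): kg·m²/s²
  t (time): s  → in the denominator, contributes 1/s

Multiplying the contributions: [kg·m²/s²] · [1/s]
Adding exponents of each base unit: kg: 1, m: 2, s: -3
SI base units of power: kg·m²/s³

Answer: kg·m²/s³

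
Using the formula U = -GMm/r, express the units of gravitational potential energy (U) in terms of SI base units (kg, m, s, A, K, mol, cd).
Units of each symbol in U = -GMm/r:
  G (gravitational constant): m³/(kg·s²)
  M (mass): kg
  m (mass): kg
  r (distance): m  → in the denominator, contributes 1/m
  The minus sign does not affect the units.

Multiplying the contributions: [m³/(kg·s²)] · [kg] · [kg] · [1/m]
Adding exponents of each base unit: kg: 1, m: 2, s: -2
SI base units of gravitational potential energy: kg·m²/s²

Answer: kg·m²/s²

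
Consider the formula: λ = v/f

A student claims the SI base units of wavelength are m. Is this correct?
Units of each symbol in λ = v/f:
  v (wave speed): m/s
  f (frequency): 1/s  → in the denominator, contributes s

Multiplying the contributions: [m/s] · [s]
Adding exponents of each base unit: m: 1
SI base units of wavelength: m

The claimed units m match the derived units, so the claim is correct.

Answer: Yes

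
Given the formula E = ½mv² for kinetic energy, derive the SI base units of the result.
Units of each symbol in E = ½mv²:
  m (mass): kg
  v (speed): m/s  → to the power 2, contributes m²/s²
  The factor ½ is dimensionless.

Multiplying the contributions: [kg] · [m²/s²]
Adding exponents of each base unit: kg: 1, m: 2, s: -2
SI base units of kinetic energy: kg·m²/s²

Answer: kg·m²/s²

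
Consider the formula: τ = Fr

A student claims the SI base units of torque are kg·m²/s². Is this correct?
Units of each symbol in τ = Fr:
  F (force): kg·m/s²
  r (lever arm): m

Multiplying the contributions: [kg·m/s²] · [m]
Adding exponents of each base unit: kg: 1, m: 2, s: -2
SI base units of torque: kg·m²/s²

The claimed units kg·m²/s² match the derived units, so the claim is correct.

Answer: Yes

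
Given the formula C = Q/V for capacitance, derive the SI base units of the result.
Units of each symbol in C = Q/V:
  Q (charge, in coulombs): s·A
  V (voltage, in volts): kg·m²/(s³·A)  → in the denominator, contributes s³·A/(kg·m²)

Multiplying the contributions: [s·A] · [s³·A/(kg·m²)]
Adding exponents of each base unit: kg: -1, m: -2, s: 4, A: 2
SI base units of capacitance: s⁴·A²/(kg·m²)

Answer: s⁴·A²/(kg·m²)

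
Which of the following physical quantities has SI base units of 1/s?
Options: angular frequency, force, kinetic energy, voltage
Checking the SI base units of each option:
  angular frequency (ω = 2πf): 1/s  ✓ matches
  force (F = ma): kg·m/s²  ✗
  kinetic energy (E = ½mv²): kg·m²/s²  ✗
  voltage (V = IR): kg·m²/(s³·A)  ✗

Only angular frequency has units 1/s.

Answer: angular frequency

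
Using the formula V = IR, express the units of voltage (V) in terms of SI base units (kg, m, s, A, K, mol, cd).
Units of each symbol in V = IR:
  I (current): A
  R (resistance, in ohms): kg·m²/(s³·A²)

Multiplying the contributions: [A] · [kg·m²/(s³·A²)]
Adding exponents of each base unit: kg: 1, m: 2, s: -3, A: -1
SI base units of voltage: kg·m²/(s³·A)

Answer: kg·m²/(s³·A)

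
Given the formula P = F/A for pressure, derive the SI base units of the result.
Units of each symbol in P = F/A:
  F (force): kg·m/s²
  A (area): m²  → in the denominator, contributes 1/m²

Multiplying the contributions: [kg·m/s²] · [1/m²]
Adding exponents of each base unit: kg: 1, m: -1, s: -2
SI base units of pressure: kg/(m·s²)

Answer: kg/(m·s²)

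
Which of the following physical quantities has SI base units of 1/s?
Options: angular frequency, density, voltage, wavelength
Checking the SI base units of each option:
  angular frequency (ω = 2πf): 1/s  ✓ matches
  density (ρ = m/V): kg/m³  ✗
  voltage (V = IR): kg·m²/(s³·A)  ✗
  wavelength (λ = v/f): m  ✗

Only angular frequency has units 1/s.

Answer: angular frequency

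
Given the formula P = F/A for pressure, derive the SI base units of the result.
Units of each symbol in P = F/A:
  F (force): kg·m/s²
  A (area): m²  → in the denominator, contributes 1/m²

Multiplying the contributions: [kg·m/s²] · [1/m²]
Adding exponents of each base unit: kg: 1, m: -1, s: -2
SI base units of pressure: kg/(m·s²)

Answer: kg/(m·s²)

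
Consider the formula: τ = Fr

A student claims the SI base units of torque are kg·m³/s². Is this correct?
Units of each symbol in τ = Fr:
  F (force): kg·m/s²
  r (lever arm): m

Multiplying the contributions: [kg·m/s²] · [m]
Adding exponents of each base unit: kg: 1, m: 2, s: -2
SI base units of torque: kg·m²/s²

The claimed units kg·m³/s² (exponents kg: 1, m: 3, s: -2) do not match the derived units kg·m²/s² (exponents kg: 1, m: 2, s: -2), so the claim is incorrect.

Answer: No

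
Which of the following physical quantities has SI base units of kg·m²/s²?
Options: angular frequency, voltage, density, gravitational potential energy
Checking the SI base units of each option:
  angular frequency (ω = 2πf): 1/s  ✗
  voltage (V = IR): kg·m²/(s³·A)  ✗
  density (ρ = m/V): kg/m³  ✗
  gravitational potential energy (U = -GMm/r): kg·m²/s²  ✓ matches

Only gravitational potential energy has units kg·m²/s².

Answer: gravitational potential energy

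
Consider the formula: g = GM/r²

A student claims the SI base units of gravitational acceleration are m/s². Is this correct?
Units of each symbol in g = GM/r²:
  G (gravitational constant): m³/(kg·s²)
  M (mass): kg
  r (distance): m  → to the power 2 in the denominator, contributes 1/m²

Multiplying the contributions: [m³/(kg·s²)] · [kg] · [1/m²]
Adding exponents of each base unit: m: 1, s: -2
SI base units of gravitational acceleration: m/s²

The claimed units m/s² match the derived units, so the claim is correct.

Answer: Yes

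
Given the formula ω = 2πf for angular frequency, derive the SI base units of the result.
Units of each symbol in ω = 2πf:
  f (frequency): 1/s
  The factor 2π is dimensionless.

Multiplying the contributions: [1/s]
Adding exponents of each base unit: s: -1
SI base units of angular frequency: 1/s

Answer: 1/s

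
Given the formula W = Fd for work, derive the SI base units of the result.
Units of each symbol in W = Fd:
  F (force): kg·m/s²
  d (displacement): m

Multiplying the contributions: [kg·m/s²] · [m]
Adding exponents of each base unit: kg: 1, m: 2, s: -2
SI base units of work: kg·m²/s²

Answer: kg·m²/s²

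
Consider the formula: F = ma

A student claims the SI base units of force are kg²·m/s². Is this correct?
Units of each symbol in F = ma:
  m (mass): kg
  a (acceleration): m/s²

Multiplying the contributions: [kg] · [m/s²]
Adding exponents of each base unit: kg: 1, m: 1, s: -2
SI base units of force: kg·m/s²

The claimed units kg²·m/s² (exponents kg: 2, m: 1, s: -2) do not match the derived units kg·m/s² (exponents kg: 1, m: 1, s: -2), so the claim is incorrect.

Answer: No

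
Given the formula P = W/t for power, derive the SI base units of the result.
Units of each symbol in P = W/t:
  W (work): kg·m²/s²
  t (time): s  → in the denominator, contributes 1/s

Multiplying the contributions: [kg·m²/s²] · [1/s]
Adding exponents of each base unit: kg: 1, m: 2, s: -3
SI base units of power: kg·m²/s³

Answer: kg·m²/s³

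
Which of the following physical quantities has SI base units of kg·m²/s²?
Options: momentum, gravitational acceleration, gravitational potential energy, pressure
Checking the SI base units of each option:
  momentum (p = mv): kg·m/s  ✗
  gravitational acceleration (g = GM/r²): m/s²  ✗
  gravitational potential energy (U = -GMm/r): kg·m²/s²  ✓ matches
  pressure (P = F/A): kg/(m·s²)  ✗

Only gravitational potential energy has units kg·m²/s².

Answer: gravitational potential energy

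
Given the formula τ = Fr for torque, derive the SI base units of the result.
Units of each symbol in τ = Fr:
  F (force): kg·m/s²
  r (lever arm): m

Multiplying the contributions: [kg·m/s²] · [m]
Adding exponents of each base unit: kg: 1, m: 2, s: -2
SI base units of torque: kg·m²/s²

Answer: kg·m²/s²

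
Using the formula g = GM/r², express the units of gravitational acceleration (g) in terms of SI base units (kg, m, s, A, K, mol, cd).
Units of each symbol in g = GM/r²:
  G (gravitational constant): m³/(kg·s²)
  M (mass): kg
  r (distance): m  → to the power 2 in the denominator, contributes 1/m²

Multiplying the contributions: [m³/(kg·s²)] · [kg] · [1/m²]
Adding exponents of each base unit: m: 1, s: -2
SI base units of gravitational acceleration: m/s²

Answer: m/s²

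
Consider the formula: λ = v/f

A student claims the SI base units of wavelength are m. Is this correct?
Units of each symbol in λ = v/f:
  v (wave speed): m/s
  f (frequency): 1/s  → in the denominator, contributes s

Multiplying the contributions: [m/s] · [s]
Adding exponents of each base unit: m: 1
SI base units of wavelength: m

The claimed units m match the derived units, so the claim is correct.

Answer: Yes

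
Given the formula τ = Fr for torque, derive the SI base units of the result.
Units of each symbol in τ = Fr:
  F (force): kg·m/s²
  r (lever arm): m

Multiplying the contributions: [kg·m/s²] · [m]
Adding exponents of each base unit: kg: 1, m: 2, s: -2
SI base units of torque: kg·m²/s²

Answer: kg·m²/s²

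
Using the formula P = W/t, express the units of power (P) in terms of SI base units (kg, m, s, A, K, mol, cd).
Units of each symbol in P = W/t:
  W (work): kg·m²/s²
  t (time): s  → in the denominator, contributes 1/s

Multiplying the contributions: [kg·m²/s²] · [1/s]
Adding exponents of each base unit: kg: 1, m: 2, s: -3
SI base units of power: kg·m²/s³

Answer: kg·m²/s³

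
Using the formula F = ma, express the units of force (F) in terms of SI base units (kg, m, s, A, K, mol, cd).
Units of each symbol in F = ma:
  m (mass): kg
  a (acceleration): m/s²

Multiplying the contributions: [kg] · [m/s²]
Adding exponents of each base unit: kg: 1, m: 1, s: -2
SI base units of force: kg·m/s²

Answer: kg·m/s²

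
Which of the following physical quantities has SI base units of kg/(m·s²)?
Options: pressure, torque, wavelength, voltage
Checking the SI base units of each option:
  pressure (P = F/A): kg/(m·s²)  ✓ matches
  torque (τ = Fr): kg·m²/s²  ✗
  wavelength (λ = v/f): m  ✗
  voltage (V = IR): kg·m²/(s³·A)  ✗

Only pressure has units kg/(m·s²).

Answer: pressure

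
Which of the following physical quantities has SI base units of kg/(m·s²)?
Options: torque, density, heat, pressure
Checking the SI base units of each option:
  torque (τ = Fr): kg·m²/s²  ✗
  density (ρ = m/V): kg/m³  ✗
  heat (Q = mcΔT): kg·m²/s²  ✗
  pressure (P = F/A): kg/(m·s²)  ✓ matches

Only pressure has units kg/(m·s²).

Answer: pressure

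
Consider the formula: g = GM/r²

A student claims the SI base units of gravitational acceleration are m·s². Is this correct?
Units of each symbol in g = GM/r²:
  G (gravitational constant): m³/(kg·s²)
  M (mass): kg
  r (distance): m  → to the power 2 in the denominator, contributes 1/m²

Multiplying the contributions: [m³/(kg·s²)] · [kg] · [1/m²]
Adding exponents of each base unit: m: 1, s: -2
SI base units of gravitational acceleration: m/s²

The claimed units m·s² (exponents m: 1, s: 2) do not match the derived units m/s² (exponents m: 1, s: -2), so the claim is incorrect.

Answer: No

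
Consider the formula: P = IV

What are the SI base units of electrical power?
Units of each symbol in P = IV:
  I (current): A
  V (voltage, in volts): kg·m²/(s³·A)

Multiplying the contributions: [A] · [kg·m²/(s³·A)]
Adding exponents of each base unit: kg: 1, m: 2, s: -3
SI base units of electrical power: kg·m²/s³

Answer: kg·m²/s³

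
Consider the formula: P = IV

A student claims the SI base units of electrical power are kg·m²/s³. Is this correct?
Units of each symbol in P = IV:
  I (current): A
  V (voltage, in volts): kg·m²/(s³·A)

Multiplying the contributions: [A] · [kg·m²/(s³·A)]
Adding exponents of each base unit: kg: 1, m: 2, s: -3
SI base units of electrical power: kg·m²/s³

The claimed units kg·m²/s³ match the derived units, so the claim is correct.

Answer: Yes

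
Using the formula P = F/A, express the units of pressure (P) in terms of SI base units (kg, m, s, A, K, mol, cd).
Units of each symbol in P = F/A:
  F (force): kg·m/s²
  A (area): m²  → in the denominator, contributes 1/m²

Multiplying the contributions: [kg·m/s²] · [1/m²]
Adding exponents of each base unit: kg: 1, m: -1, s: -2
SI base units of pressure: kg/(m·s²)

Answer: kg/(m·s²)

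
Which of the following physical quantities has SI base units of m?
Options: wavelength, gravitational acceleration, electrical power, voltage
Checking the SI base units of each option:
  wavelength (λ = v/f): m  ✓ matches
  gravitational acceleration (g = GM/r²): m/s²  ✗
  electrical power (P = IV): kg·m²/s³  ✗
  voltage (V = IR): kg·m²/(s³·A)  ✗

Only wavelength has units m.

Answer: wavelength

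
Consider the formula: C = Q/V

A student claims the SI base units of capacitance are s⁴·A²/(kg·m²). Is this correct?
Units of each symbol in C = Q/V:
  Q (charge, in coulombs): s·A
  V (voltage, in volts): kg·m²/(s³·A)  → in the denominator, contributes s³·A/(kg·m²)

Multiplying the contributions: [s·A] · [s³·A/(kg·m²)]
Adding exponents of each base unit: kg: -1, m: -2, s: 4, A: 2
SI base units of capacitance: s⁴·A²/(kg·m²)

The claimed units s⁴·A²/(kg·m²) match the derived units, so the claim is correct.

Answer: Yes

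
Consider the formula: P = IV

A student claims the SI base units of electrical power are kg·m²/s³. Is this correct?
Units of each symbol in P = IV:
  I (current): A
  V (voltage, in volts): kg·m²/(s³·A)

Multiplying the contributions: [A] · [kg·m²/(s³·A)]
Adding exponents of each base unit: kg: 1, m: 2, s: -3
SI base units of electrical power: kg·m²/s³

The claimed units kg·m²/s³ match the derived units, so the claim is correct.

Answer: Yes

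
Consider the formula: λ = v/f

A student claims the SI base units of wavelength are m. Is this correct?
Units of each symbol in λ = v/f:
  v (wave speed): m/s
  f (frequency): 1/s  → in the denominator, contributes s

Multiplying the contributions: [m/s] · [s]
Adding exponents of each base unit: m: 1
SI base units of wavelength: m

The claimed units m match the derived units, so the claim is correct.

Answer: Yes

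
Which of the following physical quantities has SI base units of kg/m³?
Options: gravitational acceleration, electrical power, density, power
Checking the SI base units of each option:
  gravitational acceleration (g = GM/r²): m/s²  ✗
  electrical power (P = IV): kg·m²/s³  ✗
  density (ρ = m/V): kg/m³  ✓ matches
  power (P = W/t): kg·m²/s³  ✗

Only density has units kg/m³.

Answer: density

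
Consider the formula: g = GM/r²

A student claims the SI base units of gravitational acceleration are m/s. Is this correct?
Units of each symbol in g = GM/r²:
  G (gravitational constant): m³/(kg·s²)
  M (mass): kg
  r (distance): m  → to the power 2 in the denominator, contributes 1/m²

Multiplying the contributions: [m³/(kg·s²)] · [kg] · [1/m²]
Adding exponents of each base unit: m: 1, s: -2
SI base units of gravitational acceleration: m/s²

The claimed units m/s (exponents m: 1, s: -1) do not match the derived units m/s² (exponents m: 1, s: -2), so the claim is incorrect.

Answer: No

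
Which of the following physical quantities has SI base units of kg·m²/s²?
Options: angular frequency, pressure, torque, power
Checking the SI base units of each option:
  angular frequency (ω = 2πf): 1/s  ✗
  pressure (P = F/A): kg/(m·s²)  ✗
  torque (τ = Fr): kg·m²/s²  ✓ matches
  power (P = W/t): kg·m²/s³  ✗

Only torque has units kg·m²/s².

Answer: torque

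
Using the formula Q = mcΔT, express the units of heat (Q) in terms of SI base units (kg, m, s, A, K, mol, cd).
Units of each symbol in Q = mcΔT:
  m (mass): kg
  c (specific heat capacity, in J/(kg·K)): m²/(s²·K)
  ΔT (temperature change): K

Multiplying the contributions: [kg] · [m²/(s²·K)] · [K]
Adding exponents of each base unit: kg: 1, m: 2, s: -2
SI base units of heat: kg·m²/s²

Answer: kg·m²/s²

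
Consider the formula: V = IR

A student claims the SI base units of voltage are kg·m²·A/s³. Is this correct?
Units of each symbol in V = IR:
  I (current): A
  R (resistance, in ohms): kg·m²/(s³·A²)

Multiplying the contributions: [A] · [kg·m²/(s³·A²)]
Adding exponents of each base unit: kg: 1, m: 2, s: -3, A: -1
SI base units of voltage: kg·m²/(s³·A)

The claimed units kg·m²·A/s³ (exponents kg: 1, m: 2, s: -3, A: 1) do not match the derived units kg·m²/(s³·A) (exponents kg: 1, m: 2, s: -3, A: -1), so the claim is incorrect.

Answer: No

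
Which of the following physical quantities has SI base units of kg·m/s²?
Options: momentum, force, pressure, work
Checking the SI base units of each option:
  momentum (p = mv): kg·m/s  ✗
  force (F = ma): kg·m/s²  ✓ matches
  pressure (P = F/A): kg/(m·s²)  ✗
  work (W = Fd): kg·m²/s²  ✗

Only force has units kg·m/s².

Answer: force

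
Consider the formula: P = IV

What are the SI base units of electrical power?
Units of each symbol in P = IV:
  I (current): A
  V (voltage, in volts): kg·m²/(s³·A)

Multiplying the contributions: [A] · [kg·m²/(s³·A)]
Adding exponents of each base unit: kg: 1, m: 2, s: -3
SI base units of electrical power: kg·m²/s³

Answer: kg·m²/s³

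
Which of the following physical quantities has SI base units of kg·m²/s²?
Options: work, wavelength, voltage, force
Checking the SI base units of each option:
  work (W = Fd): kg·m²/s²  ✓ matches
  wavelength (λ = v/f): m  ✗
  voltage (V = IR): kg·m²/(s³·A)  ✗
  force (F = ma): kg·m/s²  ✗

Only work has units kg·m²/s².

Answer: work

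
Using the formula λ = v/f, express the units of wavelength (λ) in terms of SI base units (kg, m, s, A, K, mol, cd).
Units of each symbol in λ = v/f:
  v (wave speed): m/s
  f (frequency): 1/s  → in the denominator, contributes s

Multiplying the contributions: [m/s] · [s]
Adding exponents of each base unit: m: 1
SI base units of wavelength: m

Answer: m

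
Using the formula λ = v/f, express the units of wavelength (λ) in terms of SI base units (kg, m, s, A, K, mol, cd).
Units of each symbol in λ = v/f:
  v (wave speed): m/s
  f (frequency): 1/s  → in the denominator, contributes s

Multiplying the contributions: [m/s] · [s]
Adding exponents of each base unit: m: 1
SI base units of wavelength: m

Answer: m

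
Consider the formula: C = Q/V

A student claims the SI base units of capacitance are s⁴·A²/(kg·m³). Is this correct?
Units of each symbol in C = Q/V:
  Q (charge, in coulombs): s·A
  V (voltage, in volts): kg·m²/(s³·A)  → in the denominator, contributes s³·A/(kg·m²)

Multiplying the contributions: [s·A] · [s³·A/(kg·m²)]
Adding exponents of each base unit: kg: -1, m: -2, s: 4, A: 2
SI base units of capacitance: s⁴·A²/(kg·m²)

The claimed units s⁴·A²/(kg·m³) (exponents kg: -1, m: -3, s: 4, A: 2) do not match the derived units s⁴·A²/(kg·m²) (exponents kg: -1, m: -2, s: 4, A: 2), so the claim is incorrect.

Answer: No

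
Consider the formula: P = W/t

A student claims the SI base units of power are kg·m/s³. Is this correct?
Units of each symbol in P = W/t:
  W (work): kg·m²/s²
  t (time): s  → in the denominator, contributes 1/s

Multiplying the contributions: [kg·m²/s²] · [1/s]
Adding exponents of each base unit: kg: 1, m: 2, s: -3
SI base units of power: kg·m²/s³

The claimed units kg·m/s³ (exponents kg: 1, m: 1, s: -3) do not match the derived units kg·m²/s³ (exponents kg: 1, m: 2, s: -3), so the claim is incorrect.

Answer: No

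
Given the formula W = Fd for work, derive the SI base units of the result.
Units of each symbol in W = Fd:
  F (force): kg·m/s²
  d (displacement): m

Multiplying the contributions: [kg·m/s²] · [m]
Adding exponents of each base unit: kg: 1, m: 2, s: -2
SI base units of work: kg·m²/s²

Answer: kg·m²/s²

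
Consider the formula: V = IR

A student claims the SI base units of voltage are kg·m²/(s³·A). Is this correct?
Units of each symbol in V = IR:
  I (current): A
  R (resistance, in ohms): kg·m²/(s³·A²)

Multiplying the contributions: [A] · [kg·m²/(s³·A²)]
Adding exponents of each base unit: kg: 1, m: 2, s: -3, A: -1
SI base units of voltage: kg·m²/(s³·A)

The claimed units kg·m²/(s³·A) match the derived units, so the claim is correct.

Answer: Yes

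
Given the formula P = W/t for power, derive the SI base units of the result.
Units of each symbol in P = W/t:
  W (work): kg·m²/s²
  t (time): s  → in the denominator, contributes 1/s

Multiplying the contributions: [kg·m²/s²] · [1/s]
Adding exponents of each base unit: kg: 1, m: 2, s: -3
SI base units of power: kg·m²/s³

Answer: kg·m²/s³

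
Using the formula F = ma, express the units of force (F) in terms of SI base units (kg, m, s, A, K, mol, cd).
Units of each symbol in F = ma:
  m (mass): kg
  a (acceleration): m/s²

Multiplying the contributions: [kg] · [m/s²]
Adding exponents of each base unit: kg: 1, m: 1, s: -2
SI base units of force: kg·m/s²

Answer: kg·m/s²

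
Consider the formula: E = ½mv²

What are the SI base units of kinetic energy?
Units of each symbol in E = ½mv²:
  m (mass): kg
  v (speed): m/s  → to the power 2, contributes m²/s²
  The factor ½ is dimensionless.

Multiplying the contributions: [kg] · [m²/s²]
Adding exponents of each base unit: kg: 1, m: 2, s: -2
SI base units of kinetic energy: kg·m²/s²

Answer: kg·m²/s²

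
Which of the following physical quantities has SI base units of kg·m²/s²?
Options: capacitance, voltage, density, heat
Checking the SI base units of each option:
  capacitance (C = Q/V): s⁴·A²/(kg·m²)  ✗
  voltage (V = IR): kg·m²/(s³·A)  ✗
  density (ρ = m/V): kg/m³  ✗
  heat (Q = mcΔT): kg·m²/s²  ✓ matches

Only heat has units kg·m²/s².

Answer: heat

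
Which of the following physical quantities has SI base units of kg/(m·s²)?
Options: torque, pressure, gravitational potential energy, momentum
Checking the SI base units of each option:
  torque (τ = Fr): kg·m²/s²  ✗
  pressure (P = F/A): kg/(m·s²)  ✓ matches
  gravitational potential energy (U = -GMm/r): kg·m²/s²  ✗
  momentum (p = mv): kg·m/s  ✗

Only pressure has units kg/(m·s²).

Answer: pressure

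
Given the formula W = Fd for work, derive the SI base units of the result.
Units of each symbol in W = Fd:
  F (force): kg·m/s²
  d (displacement): m

Multiplying the contributions: [kg·m/s²] · [m]
Adding exponents of each base unit: kg: 1, m: 2, s: -2
SI base units of work: kg·m²/s²

Answer: kg·m²/s²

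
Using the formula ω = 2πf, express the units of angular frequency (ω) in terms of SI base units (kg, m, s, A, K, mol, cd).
Units of each symbol in ω = 2πf:
  f (frequency): 1/s
  The factor 2π is dimensionless.

Multiplying the contributions: [1/s]
Adding exponents of each base unit: s: -1
SI base units of angular frequency: 1/s

Answer: 1/s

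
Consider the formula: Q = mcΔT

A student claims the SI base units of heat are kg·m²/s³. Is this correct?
Units of each symbol in Q = mcΔT:
  m (mass): kg
  c (specific heat capacity, in J/(kg·K)): m²/(s²·K)
  ΔT (temperature change): K

Multiplying the contributions: [kg] · [m²/(s²·K)] · [K]
Adding exponents of each base unit: kg: 1, m: 2, s: -2
SI base units of heat: kg·m²/s²

The claimed units kg·m²/s³ (exponents kg: 1, m: 2, s: -3) do not match the derived units kg·m²/s² (exponents kg: 1, m: 2, s: -2), so the claim is incorrect.

Answer: No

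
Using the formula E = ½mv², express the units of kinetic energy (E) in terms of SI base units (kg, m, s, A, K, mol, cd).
Units of each symbol in E = ½mv²:
  m (mass): kg
  v (speed): m/s  → to the power 2, contributes m²/s²
  The factor ½ is dimensionless.

Multiplying the contributions: [kg] · [m²/s²]
Adding exponents of each base unit: kg: 1, m: 2, s: -2
SI base units of kinetic energy: kg·m²/s²

Answer: kg·m²/s²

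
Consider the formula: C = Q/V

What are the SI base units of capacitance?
Units of each symbol in C = Q/V:
  Q (charge, in coulombs): s·A
  V (voltage, in volts): kg·m²/(s³·A)  → in the denominator, contributes s³·A/(kg·m²)

Multiplying the contributions: [s·A] · [s³·A/(kg·m²)]
Adding exponents of each base unit: kg: -1, m: -2, s: 4, A: 2
SI base units of capacitance: s⁴·A²/(kg·m²)

Answer: s⁴·A²/(kg·m²)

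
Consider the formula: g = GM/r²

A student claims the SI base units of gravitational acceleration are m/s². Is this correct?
Units of each symbol in g = GM/r²:
  G (gravitational constant): m³/(kg·s²)
  M (mass): kg
  r (distance): m  → to the power 2 in the denominator, contributes 1/m²

Multiplying the contributions: [m³/(kg·s²)] · [kg] · [1/m²]
Adding exponents of each base unit: m: 1, s: -2
SI base units of gravitational acceleration: m/s²

The claimed units m/s² match the derived units, so the claim is correct.

Answer: Yes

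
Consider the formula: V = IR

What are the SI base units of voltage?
Units of each symbol in V = IR:
  I (current): A
  R (resistance, in ohms): kg·m²/(s³·A²)

Multiplying the contributions: [A] · [kg·m²/(s³·A²)]
Adding exponents of each base unit: kg: 1, m: 2, s: -3, A: -1
SI base units of voltage: kg·m²/(s³·A)

Answer: kg·m²/(s³·A)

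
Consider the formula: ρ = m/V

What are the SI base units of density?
Units of each symbol in ρ = m/V:
  m (mass): kg
  V (volume): m³  → in the denominator, contributes 1/m³

Multiplying the contributions: [kg] · [1/m³]
Adding exponents of each base unit: kg: 1, m: -3
SI base units of density: kg/m³

Answer: kg/m³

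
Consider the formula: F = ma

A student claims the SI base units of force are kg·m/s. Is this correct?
Units of each symbol in F = ma:
  m (mass): kg
  a (acceleration): m/s²

Multiplying the contributions: [kg] · [m/s²]
Adding exponents of each base unit: kg: 1, m: 1, s: -2
SI base units of force: kg·m/s²

The claimed units kg·m/s (exponents kg: 1, m: 1, s: -1) do not match the derived units kg·m/s² (exponents kg: 1, m: 1, s: -2), so the claim is incorrect.

Answer: No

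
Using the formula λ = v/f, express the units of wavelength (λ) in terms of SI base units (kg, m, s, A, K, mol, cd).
Units of each symbol in λ = v/f:
  v (wave speed): m/s
  f (frequency): 1/s  → in the denominator, contributes s

Multiplying the contributions: [m/s] · [s]
Adding exponents of each base unit: m: 1
SI base units of wavelength: m

Answer: m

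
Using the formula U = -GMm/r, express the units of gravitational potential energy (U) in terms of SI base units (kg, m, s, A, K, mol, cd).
Units of each symbol in U = -GMm/r:
  G (gravitational constant): m³/(kg·s²)
  M (mass): kg
  m (mass): kg
  r (distance): m  → in the denominator, contributes 1/m
  The minus sign does not affect the units.

Multiplying the contributions: [m³/(kg·s²)] · [kg] · [kg] · [1/m]
Adding exponents of each base unit: kg: 1, m: 2, s: -2
SI base units of gravitational potential energy: kg·m²/s²

Answer: kg·m²/s²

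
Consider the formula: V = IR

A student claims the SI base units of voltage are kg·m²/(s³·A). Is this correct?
Units of each symbol in V = IR:
  I (current): A
  R (resistance, in ohms): kg·m²/(s³·A²)

Multiplying the contributions: [A] · [kg·m²/(s³·A²)]
Adding exponents of each base unit: kg: 1, m: 2, s: -3, A: -1
SI base units of voltage: kg·m²/(s³·A)

The claimed units kg·m²/(s³·A) match the derived units, so the claim is correct.

Answer: Yes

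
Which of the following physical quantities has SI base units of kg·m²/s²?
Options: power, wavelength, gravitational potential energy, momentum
Checking the SI base units of each option:
  power (P = W/t): kg·m²/s³  ✗
  wavelength (λ = v/f): m  ✗
  gravitational potential energy (U = -GMm/r): kg·m²/s²  ✓ matches
  momentum (p = mv): kg·m/s  ✗

Only gravitational potential energy has units kg·m²/s².

Answer: gravitational potential energy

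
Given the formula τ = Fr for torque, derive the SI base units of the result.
Units of each symbol in τ = Fr:
  F (force): kg·m/s²
  r (lever arm): m

Multiplying the contributions: [kg·m/s²] · [m]
Adding exponents of each base unit: kg: 1, m: 2, s: -2
SI base units of torque: kg·m²/s²

Answer: kg·m²/s²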